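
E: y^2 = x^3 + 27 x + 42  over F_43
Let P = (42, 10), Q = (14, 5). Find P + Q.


P != Q, so use the chord formula.
s = (y2 - y1) / (x2 - x1) = (38) / (15) mod 43 = 14
x3 = s^2 - x1 - x2 mod 43 = 14^2 - 42 - 14 = 11
y3 = s (x1 - x3) - y1 mod 43 = 14 * (42 - 11) - 10 = 37

P + Q = (11, 37)


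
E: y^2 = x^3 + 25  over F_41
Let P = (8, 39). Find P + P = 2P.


Doubling: s = (3 x1^2 + a) / (2 y1)
s = (3*8^2 + 0) / (2*39) mod 41 = 34
x3 = s^2 - 2 x1 mod 41 = 34^2 - 2*8 = 33
y3 = s (x1 - x3) - y1 mod 41 = 34 * (8 - 33) - 39 = 13

2P = (33, 13)


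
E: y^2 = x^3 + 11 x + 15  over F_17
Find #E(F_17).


For each x in F_17, count y with y^2 = x^3 + 11 x + 15 mod 17:
  x = 0: RHS = 15, y in [7, 10]  -> 2 point(s)
  x = 4: RHS = 4, y in [2, 15]  -> 2 point(s)
  x = 5: RHS = 8, y in [5, 12]  -> 2 point(s)
  x = 6: RHS = 8, y in [5, 12]  -> 2 point(s)
  x = 13: RHS = 9, y in [3, 14]  -> 2 point(s)
  x = 15: RHS = 2, y in [6, 11]  -> 2 point(s)
Affine points: 12. Add the point at infinity: total = 13.

#E(F_17) = 13


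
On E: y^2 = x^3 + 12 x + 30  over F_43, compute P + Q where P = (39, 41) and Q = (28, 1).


P != Q, so use the chord formula.
s = (y2 - y1) / (x2 - x1) = (3) / (32) mod 43 = 31
x3 = s^2 - x1 - x2 mod 43 = 31^2 - 39 - 28 = 34
y3 = s (x1 - x3) - y1 mod 43 = 31 * (39 - 34) - 41 = 28

P + Q = (34, 28)


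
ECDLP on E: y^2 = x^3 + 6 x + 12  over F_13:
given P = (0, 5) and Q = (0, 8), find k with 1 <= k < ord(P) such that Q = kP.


Enumerate multiples of P until we hit Q = (0, 8):
  1P = (0, 5)
  2P = (4, 3)
  3P = (6, 11)
  4P = (8, 0)
  5P = (6, 2)
  6P = (4, 10)
  7P = (0, 8)
Match found at i = 7.

k = 7


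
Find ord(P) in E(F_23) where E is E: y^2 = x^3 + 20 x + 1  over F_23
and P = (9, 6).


Compute successive multiples of P until we hit O:
  1P = (9, 6)
  2P = (14, 9)
  3P = (16, 22)
  4P = (22, 7)
  5P = (18, 11)
  6P = (0, 22)
  7P = (20, 11)
  8P = (2, 16)
  ... (continuing to 23P)
  23P = O

ord(P) = 23


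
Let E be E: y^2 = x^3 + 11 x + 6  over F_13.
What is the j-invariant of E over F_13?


Delta = -16(4 a^3 + 27 b^2) mod 13 = 1
-1728 * (4 a)^3 = -1728 * (4*11)^3 mod 13 = 8
j = 8 * 1^(-1) mod 13 = 8

j = 8 (mod 13)


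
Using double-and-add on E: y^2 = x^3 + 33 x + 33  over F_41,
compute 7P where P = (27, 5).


k = 7 = 111_2 (binary, LSB first: 111)
Double-and-add from P = (27, 5):
  bit 0 = 1: acc = O + (27, 5) = (27, 5)
  bit 1 = 1: acc = (27, 5) + (30, 26) = (33, 35)
  bit 2 = 1: acc = (33, 35) + (6, 18) = (20, 40)

7P = (20, 40)


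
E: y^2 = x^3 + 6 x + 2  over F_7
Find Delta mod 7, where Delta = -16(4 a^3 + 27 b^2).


4 a^3 + 27 b^2 = 4*6^3 + 27*2^2 = 864 + 108 = 972
Delta = -16 * (972) = -15552
Delta mod 7 = 2

Delta = 2 (mod 7)


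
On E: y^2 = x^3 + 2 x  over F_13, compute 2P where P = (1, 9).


Doubling: s = (3 x1^2 + a) / (2 y1)
s = (3*1^2 + 2) / (2*9) mod 13 = 1
x3 = s^2 - 2 x1 mod 13 = 1^2 - 2*1 = 12
y3 = s (x1 - x3) - y1 mod 13 = 1 * (1 - 12) - 9 = 6

2P = (12, 6)


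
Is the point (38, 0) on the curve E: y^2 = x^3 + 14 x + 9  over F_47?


Check whether y^2 = x^3 + 14 x + 9 (mod 47) for (x, y) = (38, 0).
LHS: y^2 = 0^2 mod 47 = 0
RHS: x^3 + 14 x + 9 = 38^3 + 14*38 + 9 mod 47 = 0
LHS = RHS

Yes, on the curve


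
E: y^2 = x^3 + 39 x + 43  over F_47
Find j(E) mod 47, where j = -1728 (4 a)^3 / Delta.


Delta = -16(4 a^3 + 27 b^2) mod 47 = 6
-1728 * (4 a)^3 = -1728 * (4*39)^3 mod 47 = 42
j = 42 * 6^(-1) mod 47 = 7

j = 7 (mod 47)


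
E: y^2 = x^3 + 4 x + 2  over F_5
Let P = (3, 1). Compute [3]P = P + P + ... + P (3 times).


k = 3 = 11_2 (binary, LSB first: 11)
Double-and-add from P = (3, 1):
  bit 0 = 1: acc = O + (3, 1) = (3, 1)
  bit 1 = 1: acc = (3, 1) + (3, 4) = O

3P = O


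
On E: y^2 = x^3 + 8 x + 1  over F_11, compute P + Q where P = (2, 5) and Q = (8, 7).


P != Q, so use the chord formula.
s = (y2 - y1) / (x2 - x1) = (2) / (6) mod 11 = 4
x3 = s^2 - x1 - x2 mod 11 = 4^2 - 2 - 8 = 6
y3 = s (x1 - x3) - y1 mod 11 = 4 * (2 - 6) - 5 = 1

P + Q = (6, 1)


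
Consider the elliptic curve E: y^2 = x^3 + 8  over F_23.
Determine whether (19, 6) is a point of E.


Check whether y^2 = x^3 + 0 x + 8 (mod 23) for (x, y) = (19, 6).
LHS: y^2 = 6^2 mod 23 = 13
RHS: x^3 + 0 x + 8 = 19^3 + 0*19 + 8 mod 23 = 13
LHS = RHS

Yes, on the curve


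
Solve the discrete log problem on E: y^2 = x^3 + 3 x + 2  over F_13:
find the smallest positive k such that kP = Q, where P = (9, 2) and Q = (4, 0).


Enumerate multiples of P until we hit Q = (4, 0):
  1P = (9, 2)
  2P = (4, 0)
Match found at i = 2.

k = 2


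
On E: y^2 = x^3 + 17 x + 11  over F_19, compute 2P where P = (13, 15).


Doubling: s = (3 x1^2 + a) / (2 y1)
s = (3*13^2 + 17) / (2*15) mod 19 = 1
x3 = s^2 - 2 x1 mod 19 = 1^2 - 2*13 = 13
y3 = s (x1 - x3) - y1 mod 19 = 1 * (13 - 13) - 15 = 4

2P = (13, 4)


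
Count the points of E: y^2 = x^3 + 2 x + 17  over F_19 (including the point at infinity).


For each x in F_19, count y with y^2 = x^3 + 2 x + 17 mod 19:
  x = 0: RHS = 17, y in [6, 13]  -> 2 point(s)
  x = 1: RHS = 1, y in [1, 18]  -> 2 point(s)
  x = 5: RHS = 0, y in [0]  -> 1 point(s)
  x = 6: RHS = 17, y in [6, 13]  -> 2 point(s)
  x = 9: RHS = 4, y in [2, 17]  -> 2 point(s)
  x = 10: RHS = 11, y in [7, 12]  -> 2 point(s)
  x = 13: RHS = 17, y in [6, 13]  -> 2 point(s)
  x = 17: RHS = 5, y in [9, 10]  -> 2 point(s)
Affine points: 15. Add the point at infinity: total = 16.

#E(F_19) = 16


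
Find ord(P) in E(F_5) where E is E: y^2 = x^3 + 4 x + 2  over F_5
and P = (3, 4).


Compute successive multiples of P until we hit O:
  1P = (3, 4)
  2P = (3, 1)
  3P = O

ord(P) = 3


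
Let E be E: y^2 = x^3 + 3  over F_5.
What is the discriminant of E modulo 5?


4 a^3 + 27 b^2 = 4*0^3 + 27*3^2 = 0 + 243 = 243
Delta = -16 * (243) = -3888
Delta mod 5 = 2

Delta = 2 (mod 5)


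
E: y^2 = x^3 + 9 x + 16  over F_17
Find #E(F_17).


For each x in F_17, count y with y^2 = x^3 + 9 x + 16 mod 17:
  x = 0: RHS = 16, y in [4, 13]  -> 2 point(s)
  x = 1: RHS = 9, y in [3, 14]  -> 2 point(s)
  x = 2: RHS = 8, y in [5, 12]  -> 2 point(s)
  x = 3: RHS = 2, y in [6, 11]  -> 2 point(s)
  x = 5: RHS = 16, y in [4, 13]  -> 2 point(s)
  x = 10: RHS = 1, y in [1, 16]  -> 2 point(s)
  x = 11: RHS = 1, y in [1, 16]  -> 2 point(s)
  x = 12: RHS = 16, y in [4, 13]  -> 2 point(s)
  x = 13: RHS = 1, y in [1, 16]  -> 2 point(s)
  x = 14: RHS = 13, y in [8, 9]  -> 2 point(s)
Affine points: 20. Add the point at infinity: total = 21.

#E(F_17) = 21


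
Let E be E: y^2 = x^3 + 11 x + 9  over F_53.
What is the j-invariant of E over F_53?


Delta = -16(4 a^3 + 27 b^2) mod 53 = 28
-1728 * (4 a)^3 = -1728 * (4*11)^3 mod 53 = 8
j = 8 * 28^(-1) mod 53 = 23

j = 23 (mod 53)


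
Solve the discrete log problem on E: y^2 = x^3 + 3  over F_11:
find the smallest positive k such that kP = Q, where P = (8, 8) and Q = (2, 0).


Enumerate multiples of P until we hit Q = (2, 0):
  1P = (8, 8)
  2P = (7, 4)
  3P = (1, 9)
  4P = (0, 5)
  5P = (4, 10)
  6P = (2, 0)
Match found at i = 6.

k = 6


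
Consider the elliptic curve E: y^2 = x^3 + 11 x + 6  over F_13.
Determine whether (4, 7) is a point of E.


Check whether y^2 = x^3 + 11 x + 6 (mod 13) for (x, y) = (4, 7).
LHS: y^2 = 7^2 mod 13 = 10
RHS: x^3 + 11 x + 6 = 4^3 + 11*4 + 6 mod 13 = 10
LHS = RHS

Yes, on the curve


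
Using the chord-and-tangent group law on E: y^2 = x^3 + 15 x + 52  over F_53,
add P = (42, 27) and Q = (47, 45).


P != Q, so use the chord formula.
s = (y2 - y1) / (x2 - x1) = (18) / (5) mod 53 = 46
x3 = s^2 - x1 - x2 mod 53 = 46^2 - 42 - 47 = 13
y3 = s (x1 - x3) - y1 mod 53 = 46 * (42 - 13) - 27 = 35

P + Q = (13, 35)


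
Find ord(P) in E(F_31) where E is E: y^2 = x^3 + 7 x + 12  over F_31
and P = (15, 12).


Compute successive multiples of P until we hit O:
  1P = (15, 12)
  2P = (1, 19)
  3P = (23, 23)
  4P = (7, 30)
  5P = (16, 29)
  6P = (10, 11)
  7P = (11, 26)
  8P = (25, 23)
  ... (continuing to 25P)
  25P = O

ord(P) = 25


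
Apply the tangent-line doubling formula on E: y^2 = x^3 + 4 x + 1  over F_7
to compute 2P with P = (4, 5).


Doubling: s = (3 x1^2 + a) / (2 y1)
s = (3*4^2 + 4) / (2*5) mod 7 = 1
x3 = s^2 - 2 x1 mod 7 = 1^2 - 2*4 = 0
y3 = s (x1 - x3) - y1 mod 7 = 1 * (4 - 0) - 5 = 6

2P = (0, 6)


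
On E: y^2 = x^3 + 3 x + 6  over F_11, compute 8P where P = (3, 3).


k = 8 = 1000_2 (binary, LSB first: 0001)
Double-and-add from P = (3, 3):
  bit 0 = 0: acc unchanged = O
  bit 1 = 0: acc unchanged = O
  bit 2 = 0: acc unchanged = O
  bit 3 = 1: acc = O + (6, 3) = (6, 3)

8P = (6, 3)


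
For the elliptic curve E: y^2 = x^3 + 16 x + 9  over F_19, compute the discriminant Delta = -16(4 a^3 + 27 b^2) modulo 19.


4 a^3 + 27 b^2 = 4*16^3 + 27*9^2 = 16384 + 2187 = 18571
Delta = -16 * (18571) = -297136
Delta mod 19 = 5

Delta = 5 (mod 19)


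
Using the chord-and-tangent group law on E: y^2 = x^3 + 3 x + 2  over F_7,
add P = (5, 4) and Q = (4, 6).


P != Q, so use the chord formula.
s = (y2 - y1) / (x2 - x1) = (2) / (6) mod 7 = 5
x3 = s^2 - x1 - x2 mod 7 = 5^2 - 5 - 4 = 2
y3 = s (x1 - x3) - y1 mod 7 = 5 * (5 - 2) - 4 = 4

P + Q = (2, 4)


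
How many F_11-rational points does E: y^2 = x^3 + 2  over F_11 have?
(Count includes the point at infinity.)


For each x in F_11, count y with y^2 = x^3 + 0 x + 2 mod 11:
  x = 1: RHS = 3, y in [5, 6]  -> 2 point(s)
  x = 4: RHS = 0, y in [0]  -> 1 point(s)
  x = 6: RHS = 9, y in [3, 8]  -> 2 point(s)
  x = 7: RHS = 4, y in [2, 9]  -> 2 point(s)
  x = 9: RHS = 5, y in [4, 7]  -> 2 point(s)
  x = 10: RHS = 1, y in [1, 10]  -> 2 point(s)
Affine points: 11. Add the point at infinity: total = 12.

#E(F_11) = 12


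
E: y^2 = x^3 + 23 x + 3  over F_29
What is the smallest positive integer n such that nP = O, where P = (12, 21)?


Compute successive multiples of P until we hit O:
  1P = (12, 21)
  2P = (12, 8)
  3P = O

ord(P) = 3


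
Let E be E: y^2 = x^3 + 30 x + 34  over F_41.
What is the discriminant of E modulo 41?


4 a^3 + 27 b^2 = 4*30^3 + 27*34^2 = 108000 + 31212 = 139212
Delta = -16 * (139212) = -2227392
Delta mod 41 = 15

Delta = 15 (mod 41)


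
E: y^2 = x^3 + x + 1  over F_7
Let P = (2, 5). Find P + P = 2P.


Doubling: s = (3 x1^2 + a) / (2 y1)
s = (3*2^2 + 1) / (2*5) mod 7 = 2
x3 = s^2 - 2 x1 mod 7 = 2^2 - 2*2 = 0
y3 = s (x1 - x3) - y1 mod 7 = 2 * (2 - 0) - 5 = 6

2P = (0, 6)


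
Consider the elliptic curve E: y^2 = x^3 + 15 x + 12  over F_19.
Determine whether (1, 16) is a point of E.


Check whether y^2 = x^3 + 15 x + 12 (mod 19) for (x, y) = (1, 16).
LHS: y^2 = 16^2 mod 19 = 9
RHS: x^3 + 15 x + 12 = 1^3 + 15*1 + 12 mod 19 = 9
LHS = RHS

Yes, on the curve


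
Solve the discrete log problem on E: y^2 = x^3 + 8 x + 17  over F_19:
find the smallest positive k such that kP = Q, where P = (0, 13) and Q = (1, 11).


Enumerate multiples of P until we hit Q = (1, 11):
  1P = (0, 13)
  2P = (11, 7)
  3P = (5, 7)
  4P = (1, 11)
Match found at i = 4.

k = 4


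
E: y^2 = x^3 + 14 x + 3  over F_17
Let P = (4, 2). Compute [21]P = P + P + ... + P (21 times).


k = 21 = 10101_2 (binary, LSB first: 10101)
Double-and-add from P = (4, 2):
  bit 0 = 1: acc = O + (4, 2) = (4, 2)
  bit 1 = 0: acc unchanged = (4, 2)
  bit 2 = 1: acc = (4, 2) + (11, 3) = (10, 2)
  bit 3 = 0: acc unchanged = (10, 2)
  bit 4 = 1: acc = (10, 2) + (9, 5) = (7, 6)

21P = (7, 6)


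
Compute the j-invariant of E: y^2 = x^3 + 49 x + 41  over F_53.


Delta = -16(4 a^3 + 27 b^2) mod 53 = 29
-1728 * (4 a)^3 = -1728 * (4*49)^3 mod 53 = 3
j = 3 * 29^(-1) mod 53 = 33

j = 33 (mod 53)


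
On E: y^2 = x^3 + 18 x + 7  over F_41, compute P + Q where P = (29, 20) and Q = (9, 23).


P != Q, so use the chord formula.
s = (y2 - y1) / (x2 - x1) = (3) / (21) mod 41 = 6
x3 = s^2 - x1 - x2 mod 41 = 6^2 - 29 - 9 = 39
y3 = s (x1 - x3) - y1 mod 41 = 6 * (29 - 39) - 20 = 2

P + Q = (39, 2)


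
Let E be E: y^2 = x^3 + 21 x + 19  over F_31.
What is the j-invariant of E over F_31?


Delta = -16(4 a^3 + 27 b^2) mod 31 = 25
-1728 * (4 a)^3 = -1728 * (4*21)^3 mod 31 = 27
j = 27 * 25^(-1) mod 31 = 11

j = 11 (mod 31)


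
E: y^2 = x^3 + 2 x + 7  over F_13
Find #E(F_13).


For each x in F_13, count y with y^2 = x^3 + 2 x + 7 mod 13:
  x = 1: RHS = 10, y in [6, 7]  -> 2 point(s)
  x = 3: RHS = 1, y in [1, 12]  -> 2 point(s)
  x = 4: RHS = 1, y in [1, 12]  -> 2 point(s)
  x = 5: RHS = 12, y in [5, 8]  -> 2 point(s)
  x = 6: RHS = 1, y in [1, 12]  -> 2 point(s)
  x = 7: RHS = 0, y in [0]  -> 1 point(s)
  x = 9: RHS = 0, y in [0]  -> 1 point(s)
  x = 10: RHS = 0, y in [0]  -> 1 point(s)
  x = 12: RHS = 4, y in [2, 11]  -> 2 point(s)
Affine points: 15. Add the point at infinity: total = 16.

#E(F_13) = 16


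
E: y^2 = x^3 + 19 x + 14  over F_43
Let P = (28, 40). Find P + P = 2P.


Doubling: s = (3 x1^2 + a) / (2 y1)
s = (3*28^2 + 19) / (2*40) mod 43 = 42
x3 = s^2 - 2 x1 mod 43 = 42^2 - 2*28 = 31
y3 = s (x1 - x3) - y1 mod 43 = 42 * (28 - 31) - 40 = 6

2P = (31, 6)


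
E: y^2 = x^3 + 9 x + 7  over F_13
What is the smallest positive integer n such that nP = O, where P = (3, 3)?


Compute successive multiples of P until we hit O:
  1P = (3, 3)
  2P = (4, 4)
  3P = (7, 6)
  4P = (6, 11)
  5P = (1, 11)
  6P = (12, 7)
  7P = (12, 6)
  8P = (1, 2)
  ... (continuing to 13P)
  13P = O

ord(P) = 13


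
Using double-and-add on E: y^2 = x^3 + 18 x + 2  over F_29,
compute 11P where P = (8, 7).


k = 11 = 1011_2 (binary, LSB first: 1101)
Double-and-add from P = (8, 7):
  bit 0 = 1: acc = O + (8, 7) = (8, 7)
  bit 1 = 1: acc = (8, 7) + (6, 23) = (21, 10)
  bit 2 = 0: acc unchanged = (21, 10)
  bit 3 = 1: acc = (21, 10) + (27, 25) = (9, 20)

11P = (9, 20)


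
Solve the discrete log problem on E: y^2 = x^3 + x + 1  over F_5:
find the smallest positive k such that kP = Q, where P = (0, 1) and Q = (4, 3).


Enumerate multiples of P until we hit Q = (4, 3):
  1P = (0, 1)
  2P = (4, 2)
  3P = (2, 1)
  4P = (3, 4)
  5P = (3, 1)
  6P = (2, 4)
  7P = (4, 3)
Match found at i = 7.

k = 7


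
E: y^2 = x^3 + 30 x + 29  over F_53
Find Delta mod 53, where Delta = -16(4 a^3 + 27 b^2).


4 a^3 + 27 b^2 = 4*30^3 + 27*29^2 = 108000 + 22707 = 130707
Delta = -16 * (130707) = -2091312
Delta mod 53 = 15

Delta = 15 (mod 53)


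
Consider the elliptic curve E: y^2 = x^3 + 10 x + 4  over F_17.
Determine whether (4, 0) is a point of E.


Check whether y^2 = x^3 + 10 x + 4 (mod 17) for (x, y) = (4, 0).
LHS: y^2 = 0^2 mod 17 = 0
RHS: x^3 + 10 x + 4 = 4^3 + 10*4 + 4 mod 17 = 6
LHS != RHS

No, not on the curve


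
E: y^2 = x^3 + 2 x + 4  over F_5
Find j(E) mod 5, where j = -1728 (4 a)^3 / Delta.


Delta = -16(4 a^3 + 27 b^2) mod 5 = 1
-1728 * (4 a)^3 = -1728 * (4*2)^3 mod 5 = 4
j = 4 * 1^(-1) mod 5 = 4

j = 4 (mod 5)


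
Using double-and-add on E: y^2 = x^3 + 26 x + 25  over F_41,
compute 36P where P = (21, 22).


k = 36 = 100100_2 (binary, LSB first: 001001)
Double-and-add from P = (21, 22):
  bit 0 = 0: acc unchanged = O
  bit 1 = 0: acc unchanged = O
  bit 2 = 1: acc = O + (23, 30) = (23, 30)
  bit 3 = 0: acc unchanged = (23, 30)
  bit 4 = 0: acc unchanged = (23, 30)
  bit 5 = 1: acc = (23, 30) + (25, 8) = (32, 28)

36P = (32, 28)


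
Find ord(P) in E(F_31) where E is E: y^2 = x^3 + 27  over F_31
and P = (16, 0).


Compute successive multiples of P until we hit O:
  1P = (16, 0)
  2P = O

ord(P) = 2


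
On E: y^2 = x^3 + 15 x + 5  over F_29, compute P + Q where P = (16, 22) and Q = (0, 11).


P != Q, so use the chord formula.
s = (y2 - y1) / (x2 - x1) = (18) / (13) mod 29 = 17
x3 = s^2 - x1 - x2 mod 29 = 17^2 - 16 - 0 = 12
y3 = s (x1 - x3) - y1 mod 29 = 17 * (16 - 12) - 22 = 17

P + Q = (12, 17)


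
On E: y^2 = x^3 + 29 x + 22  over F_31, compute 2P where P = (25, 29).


Doubling: s = (3 x1^2 + a) / (2 y1)
s = (3*25^2 + 29) / (2*29) mod 31 = 20
x3 = s^2 - 2 x1 mod 31 = 20^2 - 2*25 = 9
y3 = s (x1 - x3) - y1 mod 31 = 20 * (25 - 9) - 29 = 12

2P = (9, 12)


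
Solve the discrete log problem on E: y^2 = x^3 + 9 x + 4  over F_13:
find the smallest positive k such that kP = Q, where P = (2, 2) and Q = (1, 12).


Enumerate multiples of P until we hit Q = (1, 12):
  1P = (2, 2)
  2P = (0, 2)
  3P = (11, 11)
  4P = (1, 12)
Match found at i = 4.

k = 4


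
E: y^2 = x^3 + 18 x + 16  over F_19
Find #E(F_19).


For each x in F_19, count y with y^2 = x^3 + 18 x + 16 mod 19:
  x = 0: RHS = 16, y in [4, 15]  -> 2 point(s)
  x = 1: RHS = 16, y in [4, 15]  -> 2 point(s)
  x = 4: RHS = 0, y in [0]  -> 1 point(s)
  x = 6: RHS = 17, y in [6, 13]  -> 2 point(s)
  x = 8: RHS = 7, y in [8, 11]  -> 2 point(s)
  x = 11: RHS = 6, y in [5, 14]  -> 2 point(s)
  x = 16: RHS = 11, y in [7, 12]  -> 2 point(s)
  x = 18: RHS = 16, y in [4, 15]  -> 2 point(s)
Affine points: 15. Add the point at infinity: total = 16.

#E(F_19) = 16


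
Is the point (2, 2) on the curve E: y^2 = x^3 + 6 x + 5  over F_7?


Check whether y^2 = x^3 + 6 x + 5 (mod 7) for (x, y) = (2, 2).
LHS: y^2 = 2^2 mod 7 = 4
RHS: x^3 + 6 x + 5 = 2^3 + 6*2 + 5 mod 7 = 4
LHS = RHS

Yes, on the curve


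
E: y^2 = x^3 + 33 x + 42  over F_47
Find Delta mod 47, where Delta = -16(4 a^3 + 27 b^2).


4 a^3 + 27 b^2 = 4*33^3 + 27*42^2 = 143748 + 47628 = 191376
Delta = -16 * (191376) = -3062016
Delta mod 47 = 34

Delta = 34 (mod 47)


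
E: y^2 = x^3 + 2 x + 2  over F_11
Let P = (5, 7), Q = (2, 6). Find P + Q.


P != Q, so use the chord formula.
s = (y2 - y1) / (x2 - x1) = (10) / (8) mod 11 = 4
x3 = s^2 - x1 - x2 mod 11 = 4^2 - 5 - 2 = 9
y3 = s (x1 - x3) - y1 mod 11 = 4 * (5 - 9) - 7 = 10

P + Q = (9, 10)


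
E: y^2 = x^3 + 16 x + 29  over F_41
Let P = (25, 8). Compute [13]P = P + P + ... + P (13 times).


k = 13 = 1101_2 (binary, LSB first: 1011)
Double-and-add from P = (25, 8):
  bit 0 = 1: acc = O + (25, 8) = (25, 8)
  bit 1 = 0: acc unchanged = (25, 8)
  bit 2 = 1: acc = (25, 8) + (18, 32) = (29, 35)
  bit 3 = 1: acc = (29, 35) + (1, 28) = (29, 6)

13P = (29, 6)


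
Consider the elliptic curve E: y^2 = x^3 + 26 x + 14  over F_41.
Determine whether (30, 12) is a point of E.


Check whether y^2 = x^3 + 26 x + 14 (mod 41) for (x, y) = (30, 12).
LHS: y^2 = 12^2 mod 41 = 21
RHS: x^3 + 26 x + 14 = 30^3 + 26*30 + 14 mod 41 = 37
LHS != RHS

No, not on the curve


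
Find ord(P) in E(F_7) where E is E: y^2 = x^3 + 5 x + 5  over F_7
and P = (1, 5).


Compute successive multiples of P until we hit O:
  1P = (1, 5)
  2P = (2, 4)
  3P = (5, 6)
  4P = (5, 1)
  5P = (2, 3)
  6P = (1, 2)
  7P = O

ord(P) = 7


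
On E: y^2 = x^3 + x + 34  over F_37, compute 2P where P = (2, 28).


Doubling: s = (3 x1^2 + a) / (2 y1)
s = (3*2^2 + 1) / (2*28) mod 37 = 26
x3 = s^2 - 2 x1 mod 37 = 26^2 - 2*2 = 6
y3 = s (x1 - x3) - y1 mod 37 = 26 * (2 - 6) - 28 = 16

2P = (6, 16)


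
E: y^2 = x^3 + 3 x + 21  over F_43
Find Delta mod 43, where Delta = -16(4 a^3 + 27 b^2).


4 a^3 + 27 b^2 = 4*3^3 + 27*21^2 = 108 + 11907 = 12015
Delta = -16 * (12015) = -192240
Delta mod 43 = 13

Delta = 13 (mod 43)


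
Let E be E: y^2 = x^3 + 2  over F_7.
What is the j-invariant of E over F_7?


Delta = -16(4 a^3 + 27 b^2) mod 7 = 1
-1728 * (4 a)^3 = -1728 * (4*0)^3 mod 7 = 0
j = 0 * 1^(-1) mod 7 = 0

j = 0 (mod 7)


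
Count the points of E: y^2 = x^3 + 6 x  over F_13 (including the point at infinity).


For each x in F_13, count y with y^2 = x^3 + 6 x + 0 mod 13:
  x = 0: RHS = 0, y in [0]  -> 1 point(s)
  x = 4: RHS = 10, y in [6, 7]  -> 2 point(s)
  x = 5: RHS = 12, y in [5, 8]  -> 2 point(s)
  x = 8: RHS = 1, y in [1, 12]  -> 2 point(s)
  x = 9: RHS = 3, y in [4, 9]  -> 2 point(s)
Affine points: 9. Add the point at infinity: total = 10.

#E(F_13) = 10


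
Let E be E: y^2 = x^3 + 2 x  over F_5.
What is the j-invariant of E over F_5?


Delta = -16(4 a^3 + 27 b^2) mod 5 = 3
-1728 * (4 a)^3 = -1728 * (4*2)^3 mod 5 = 4
j = 4 * 3^(-1) mod 5 = 3

j = 3 (mod 5)


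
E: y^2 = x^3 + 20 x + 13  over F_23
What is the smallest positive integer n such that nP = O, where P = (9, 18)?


Compute successive multiples of P until we hit O:
  1P = (9, 18)
  2P = (6, 2)
  3P = (16, 6)
  4P = (0, 6)
  5P = (3, 13)
  6P = (20, 15)
  7P = (7, 17)
  8P = (13, 3)
  ... (continuing to 30P)
  30P = O

ord(P) = 30


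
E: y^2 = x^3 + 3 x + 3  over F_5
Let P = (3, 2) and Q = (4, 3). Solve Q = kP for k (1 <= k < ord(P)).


Enumerate multiples of P until we hit Q = (4, 3):
  1P = (3, 2)
  2P = (4, 3)
Match found at i = 2.

k = 2


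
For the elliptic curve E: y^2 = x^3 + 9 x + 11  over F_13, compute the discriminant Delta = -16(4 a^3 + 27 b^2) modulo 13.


4 a^3 + 27 b^2 = 4*9^3 + 27*11^2 = 2916 + 3267 = 6183
Delta = -16 * (6183) = -98928
Delta mod 13 = 2

Delta = 2 (mod 13)


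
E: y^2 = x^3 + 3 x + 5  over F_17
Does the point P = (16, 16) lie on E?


Check whether y^2 = x^3 + 3 x + 5 (mod 17) for (x, y) = (16, 16).
LHS: y^2 = 16^2 mod 17 = 1
RHS: x^3 + 3 x + 5 = 16^3 + 3*16 + 5 mod 17 = 1
LHS = RHS

Yes, on the curve


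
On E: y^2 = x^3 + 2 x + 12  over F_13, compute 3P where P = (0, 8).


k = 3 = 11_2 (binary, LSB first: 11)
Double-and-add from P = (0, 8):
  bit 0 = 1: acc = O + (0, 8) = (0, 8)
  bit 1 = 1: acc = (0, 8) + (12, 10) = (5, 2)

3P = (5, 2)


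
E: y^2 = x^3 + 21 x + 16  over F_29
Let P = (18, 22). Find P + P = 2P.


Doubling: s = (3 x1^2 + a) / (2 y1)
s = (3*18^2 + 21) / (2*22) mod 29 = 14
x3 = s^2 - 2 x1 mod 29 = 14^2 - 2*18 = 15
y3 = s (x1 - x3) - y1 mod 29 = 14 * (18 - 15) - 22 = 20

2P = (15, 20)


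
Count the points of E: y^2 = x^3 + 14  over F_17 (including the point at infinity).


For each x in F_17, count y with y^2 = x^3 + 0 x + 14 mod 17:
  x = 1: RHS = 15, y in [7, 10]  -> 2 point(s)
  x = 6: RHS = 9, y in [3, 14]  -> 2 point(s)
  x = 7: RHS = 0, y in [0]  -> 1 point(s)
  x = 8: RHS = 16, y in [4, 13]  -> 2 point(s)
  x = 11: RHS = 2, y in [6, 11]  -> 2 point(s)
  x = 12: RHS = 8, y in [5, 12]  -> 2 point(s)
  x = 13: RHS = 1, y in [1, 16]  -> 2 point(s)
  x = 14: RHS = 4, y in [2, 15]  -> 2 point(s)
  x = 16: RHS = 13, y in [8, 9]  -> 2 point(s)
Affine points: 17. Add the point at infinity: total = 18.

#E(F_17) = 18


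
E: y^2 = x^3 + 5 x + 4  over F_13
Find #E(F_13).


For each x in F_13, count y with y^2 = x^3 + 5 x + 4 mod 13:
  x = 0: RHS = 4, y in [2, 11]  -> 2 point(s)
  x = 1: RHS = 10, y in [6, 7]  -> 2 point(s)
  x = 2: RHS = 9, y in [3, 10]  -> 2 point(s)
  x = 4: RHS = 10, y in [6, 7]  -> 2 point(s)
  x = 6: RHS = 3, y in [4, 9]  -> 2 point(s)
  x = 8: RHS = 10, y in [6, 7]  -> 2 point(s)
  x = 10: RHS = 1, y in [1, 12]  -> 2 point(s)
  x = 11: RHS = 12, y in [5, 8]  -> 2 point(s)
Affine points: 16. Add the point at infinity: total = 17.

#E(F_13) = 17


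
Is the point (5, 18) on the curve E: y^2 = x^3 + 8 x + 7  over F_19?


Check whether y^2 = x^3 + 8 x + 7 (mod 19) for (x, y) = (5, 18).
LHS: y^2 = 18^2 mod 19 = 1
RHS: x^3 + 8 x + 7 = 5^3 + 8*5 + 7 mod 19 = 1
LHS = RHS

Yes, on the curve


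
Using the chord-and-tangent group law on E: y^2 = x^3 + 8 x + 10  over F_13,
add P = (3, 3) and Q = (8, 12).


P != Q, so use the chord formula.
s = (y2 - y1) / (x2 - x1) = (9) / (5) mod 13 = 7
x3 = s^2 - x1 - x2 mod 13 = 7^2 - 3 - 8 = 12
y3 = s (x1 - x3) - y1 mod 13 = 7 * (3 - 12) - 3 = 12

P + Q = (12, 12)


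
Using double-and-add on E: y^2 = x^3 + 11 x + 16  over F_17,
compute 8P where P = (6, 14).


k = 8 = 1000_2 (binary, LSB first: 0001)
Double-and-add from P = (6, 14):
  bit 0 = 0: acc unchanged = O
  bit 1 = 0: acc unchanged = O
  bit 2 = 0: acc unchanged = O
  bit 3 = 1: acc = O + (10, 15) = (10, 15)

8P = (10, 15)


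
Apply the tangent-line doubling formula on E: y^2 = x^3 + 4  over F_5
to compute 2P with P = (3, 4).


Doubling: s = (3 x1^2 + a) / (2 y1)
s = (3*3^2 + 0) / (2*4) mod 5 = 4
x3 = s^2 - 2 x1 mod 5 = 4^2 - 2*3 = 0
y3 = s (x1 - x3) - y1 mod 5 = 4 * (3 - 0) - 4 = 3

2P = (0, 3)


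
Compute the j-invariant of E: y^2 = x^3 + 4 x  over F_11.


Delta = -16(4 a^3 + 27 b^2) mod 11 = 7
-1728 * (4 a)^3 = -1728 * (4*4)^3 mod 11 = 7
j = 7 * 7^(-1) mod 11 = 1

j = 1 (mod 11)


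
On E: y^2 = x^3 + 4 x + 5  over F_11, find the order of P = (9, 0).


Compute successive multiples of P until we hit O:
  1P = (9, 0)
  2P = O

ord(P) = 2


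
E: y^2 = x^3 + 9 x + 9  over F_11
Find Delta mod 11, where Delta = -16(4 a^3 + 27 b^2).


4 a^3 + 27 b^2 = 4*9^3 + 27*9^2 = 2916 + 2187 = 5103
Delta = -16 * (5103) = -81648
Delta mod 11 = 5

Delta = 5 (mod 11)


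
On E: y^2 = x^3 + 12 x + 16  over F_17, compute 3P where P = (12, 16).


k = 3 = 11_2 (binary, LSB first: 11)
Double-and-add from P = (12, 16):
  bit 0 = 1: acc = O + (12, 16) = (12, 16)
  bit 1 = 1: acc = (12, 16) + (11, 0) = (12, 1)

3P = (12, 1)


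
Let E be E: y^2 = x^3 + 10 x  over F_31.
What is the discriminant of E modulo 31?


4 a^3 + 27 b^2 = 4*10^3 + 27*0^2 = 4000 + 0 = 4000
Delta = -16 * (4000) = -64000
Delta mod 31 = 15

Delta = 15 (mod 31)


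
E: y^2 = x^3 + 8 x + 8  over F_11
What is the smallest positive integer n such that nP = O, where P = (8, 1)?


Compute successive multiples of P until we hit O:
  1P = (8, 1)
  2P = (7, 0)
  3P = (8, 10)
  4P = O

ord(P) = 4


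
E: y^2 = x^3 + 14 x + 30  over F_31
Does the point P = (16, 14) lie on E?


Check whether y^2 = x^3 + 14 x + 30 (mod 31) for (x, y) = (16, 14).
LHS: y^2 = 14^2 mod 31 = 10
RHS: x^3 + 14 x + 30 = 16^3 + 14*16 + 30 mod 31 = 10
LHS = RHS

Yes, on the curve


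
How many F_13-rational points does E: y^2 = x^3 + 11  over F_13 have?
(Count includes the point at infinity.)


For each x in F_13, count y with y^2 = x^3 + 0 x + 11 mod 13:
  x = 1: RHS = 12, y in [5, 8]  -> 2 point(s)
  x = 3: RHS = 12, y in [5, 8]  -> 2 point(s)
  x = 4: RHS = 10, y in [6, 7]  -> 2 point(s)
  x = 7: RHS = 3, y in [4, 9]  -> 2 point(s)
  x = 8: RHS = 3, y in [4, 9]  -> 2 point(s)
  x = 9: RHS = 12, y in [5, 8]  -> 2 point(s)
  x = 10: RHS = 10, y in [6, 7]  -> 2 point(s)
  x = 11: RHS = 3, y in [4, 9]  -> 2 point(s)
  x = 12: RHS = 10, y in [6, 7]  -> 2 point(s)
Affine points: 18. Add the point at infinity: total = 19.

#E(F_13) = 19


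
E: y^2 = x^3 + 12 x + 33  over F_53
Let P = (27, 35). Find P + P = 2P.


Doubling: s = (3 x1^2 + a) / (2 y1)
s = (3*27^2 + 12) / (2*35) mod 53 = 14
x3 = s^2 - 2 x1 mod 53 = 14^2 - 2*27 = 36
y3 = s (x1 - x3) - y1 mod 53 = 14 * (27 - 36) - 35 = 51

2P = (36, 51)


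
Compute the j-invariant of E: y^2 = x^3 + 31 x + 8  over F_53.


Delta = -16(4 a^3 + 27 b^2) mod 53 = 16
-1728 * (4 a)^3 = -1728 * (4*31)^3 mod 53 = 42
j = 42 * 16^(-1) mod 53 = 49

j = 49 (mod 53)


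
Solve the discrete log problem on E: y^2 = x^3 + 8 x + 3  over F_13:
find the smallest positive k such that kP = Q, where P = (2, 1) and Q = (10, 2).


Enumerate multiples of P until we hit Q = (10, 2):
  1P = (2, 1)
  2P = (5, 8)
  3P = (10, 2)
Match found at i = 3.

k = 3


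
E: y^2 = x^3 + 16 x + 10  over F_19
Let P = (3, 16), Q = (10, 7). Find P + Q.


P != Q, so use the chord formula.
s = (y2 - y1) / (x2 - x1) = (10) / (7) mod 19 = 15
x3 = s^2 - x1 - x2 mod 19 = 15^2 - 3 - 10 = 3
y3 = s (x1 - x3) - y1 mod 19 = 15 * (3 - 3) - 16 = 3

P + Q = (3, 3)


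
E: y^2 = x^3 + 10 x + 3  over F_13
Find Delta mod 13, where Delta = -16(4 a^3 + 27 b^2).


4 a^3 + 27 b^2 = 4*10^3 + 27*3^2 = 4000 + 243 = 4243
Delta = -16 * (4243) = -67888
Delta mod 13 = 11

Delta = 11 (mod 13)


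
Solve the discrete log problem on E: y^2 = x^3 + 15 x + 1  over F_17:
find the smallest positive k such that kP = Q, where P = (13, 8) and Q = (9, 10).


Enumerate multiples of P until we hit Q = (9, 10):
  1P = (13, 8)
  2P = (16, 11)
  3P = (6, 16)
  4P = (0, 16)
  5P = (8, 2)
  6P = (9, 7)
  7P = (11, 1)
  8P = (1, 0)
  9P = (11, 16)
  10P = (9, 10)
Match found at i = 10.

k = 10


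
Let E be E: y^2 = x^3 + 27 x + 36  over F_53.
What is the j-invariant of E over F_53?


Delta = -16(4 a^3 + 27 b^2) mod 53 = 12
-1728 * (4 a)^3 = -1728 * (4*27)^3 mod 53 = 9
j = 9 * 12^(-1) mod 53 = 14

j = 14 (mod 53)


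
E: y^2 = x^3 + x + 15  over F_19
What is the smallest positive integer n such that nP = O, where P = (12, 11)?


Compute successive multiples of P until we hit O:
  1P = (12, 11)
  2P = (1, 6)
  3P = (15, 17)
  4P = (15, 2)
  5P = (1, 13)
  6P = (12, 8)
  7P = O

ord(P) = 7


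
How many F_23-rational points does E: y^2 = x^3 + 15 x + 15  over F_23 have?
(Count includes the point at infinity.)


For each x in F_23, count y with y^2 = x^3 + 15 x + 15 mod 23:
  x = 1: RHS = 8, y in [10, 13]  -> 2 point(s)
  x = 3: RHS = 18, y in [8, 15]  -> 2 point(s)
  x = 4: RHS = 1, y in [1, 22]  -> 2 point(s)
  x = 5: RHS = 8, y in [10, 13]  -> 2 point(s)
  x = 7: RHS = 3, y in [7, 16]  -> 2 point(s)
  x = 8: RHS = 3, y in [7, 16]  -> 2 point(s)
  x = 11: RHS = 16, y in [4, 19]  -> 2 point(s)
  x = 14: RHS = 2, y in [5, 18]  -> 2 point(s)
  x = 15: RHS = 4, y in [2, 21]  -> 2 point(s)
  x = 16: RHS = 4, y in [2, 21]  -> 2 point(s)
  x = 17: RHS = 8, y in [10, 13]  -> 2 point(s)
  x = 19: RHS = 6, y in [11, 12]  -> 2 point(s)
  x = 20: RHS = 12, y in [9, 14]  -> 2 point(s)
  x = 21: RHS = 0, y in [0]  -> 1 point(s)
Affine points: 27. Add the point at infinity: total = 28.

#E(F_23) = 28


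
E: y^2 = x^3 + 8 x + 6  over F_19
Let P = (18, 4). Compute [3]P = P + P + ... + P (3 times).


k = 3 = 11_2 (binary, LSB first: 11)
Double-and-add from P = (18, 4):
  bit 0 = 1: acc = O + (18, 4) = (18, 4)
  bit 1 = 1: acc = (18, 4) + (3, 0) = (18, 15)

3P = (18, 15)


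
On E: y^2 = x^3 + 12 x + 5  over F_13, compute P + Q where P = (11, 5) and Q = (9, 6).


P != Q, so use the chord formula.
s = (y2 - y1) / (x2 - x1) = (1) / (11) mod 13 = 6
x3 = s^2 - x1 - x2 mod 13 = 6^2 - 11 - 9 = 3
y3 = s (x1 - x3) - y1 mod 13 = 6 * (11 - 3) - 5 = 4

P + Q = (3, 4)


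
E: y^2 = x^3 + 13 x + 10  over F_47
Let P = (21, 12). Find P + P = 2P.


Doubling: s = (3 x1^2 + a) / (2 y1)
s = (3*21^2 + 13) / (2*12) mod 47 = 40
x3 = s^2 - 2 x1 mod 47 = 40^2 - 2*21 = 7
y3 = s (x1 - x3) - y1 mod 47 = 40 * (21 - 7) - 12 = 31

2P = (7, 31)


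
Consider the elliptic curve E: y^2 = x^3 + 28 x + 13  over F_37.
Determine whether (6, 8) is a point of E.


Check whether y^2 = x^3 + 28 x + 13 (mod 37) for (x, y) = (6, 8).
LHS: y^2 = 8^2 mod 37 = 27
RHS: x^3 + 28 x + 13 = 6^3 + 28*6 + 13 mod 37 = 27
LHS = RHS

Yes, on the curve


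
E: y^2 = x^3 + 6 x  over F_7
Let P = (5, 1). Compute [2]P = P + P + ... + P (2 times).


k = 2 = 10_2 (binary, LSB first: 01)
Double-and-add from P = (5, 1):
  bit 0 = 0: acc unchanged = O
  bit 1 = 1: acc = O + (1, 0) = (1, 0)

2P = (1, 0)


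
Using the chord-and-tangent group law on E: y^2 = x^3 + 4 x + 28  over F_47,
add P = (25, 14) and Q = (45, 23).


P != Q, so use the chord formula.
s = (y2 - y1) / (x2 - x1) = (9) / (20) mod 47 = 31
x3 = s^2 - x1 - x2 mod 47 = 31^2 - 25 - 45 = 45
y3 = s (x1 - x3) - y1 mod 47 = 31 * (25 - 45) - 14 = 24

P + Q = (45, 24)


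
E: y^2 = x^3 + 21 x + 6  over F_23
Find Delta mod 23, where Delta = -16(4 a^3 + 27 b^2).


4 a^3 + 27 b^2 = 4*21^3 + 27*6^2 = 37044 + 972 = 38016
Delta = -16 * (38016) = -608256
Delta mod 23 = 2

Delta = 2 (mod 23)


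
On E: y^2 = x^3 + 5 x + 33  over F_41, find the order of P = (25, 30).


Compute successive multiples of P until we hit O:
  1P = (25, 30)
  2P = (7, 1)
  3P = (14, 31)
  4P = (22, 7)
  5P = (30, 0)
  6P = (22, 34)
  7P = (14, 10)
  8P = (7, 40)
  ... (continuing to 10P)
  10P = O

ord(P) = 10


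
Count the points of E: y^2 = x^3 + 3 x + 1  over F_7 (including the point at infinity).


For each x in F_7, count y with y^2 = x^3 + 3 x + 1 mod 7:
  x = 0: RHS = 1, y in [1, 6]  -> 2 point(s)
  x = 2: RHS = 1, y in [1, 6]  -> 2 point(s)
  x = 3: RHS = 2, y in [3, 4]  -> 2 point(s)
  x = 4: RHS = 0, y in [0]  -> 1 point(s)
  x = 5: RHS = 1, y in [1, 6]  -> 2 point(s)
  x = 6: RHS = 4, y in [2, 5]  -> 2 point(s)
Affine points: 11. Add the point at infinity: total = 12.

#E(F_7) = 12


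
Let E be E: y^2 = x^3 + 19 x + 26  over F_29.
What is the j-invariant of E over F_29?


Delta = -16(4 a^3 + 27 b^2) mod 29 = 24
-1728 * (4 a)^3 = -1728 * (4*19)^3 mod 29 = 7
j = 7 * 24^(-1) mod 29 = 16

j = 16 (mod 29)


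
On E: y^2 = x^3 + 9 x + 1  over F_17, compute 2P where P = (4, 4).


Doubling: s = (3 x1^2 + a) / (2 y1)
s = (3*4^2 + 9) / (2*4) mod 17 = 5
x3 = s^2 - 2 x1 mod 17 = 5^2 - 2*4 = 0
y3 = s (x1 - x3) - y1 mod 17 = 5 * (4 - 0) - 4 = 16

2P = (0, 16)


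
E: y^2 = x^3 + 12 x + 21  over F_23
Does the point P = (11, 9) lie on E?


Check whether y^2 = x^3 + 12 x + 21 (mod 23) for (x, y) = (11, 9).
LHS: y^2 = 9^2 mod 23 = 12
RHS: x^3 + 12 x + 21 = 11^3 + 12*11 + 21 mod 23 = 12
LHS = RHS

Yes, on the curve


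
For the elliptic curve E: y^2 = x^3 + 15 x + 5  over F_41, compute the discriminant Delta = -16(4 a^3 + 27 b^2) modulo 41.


4 a^3 + 27 b^2 = 4*15^3 + 27*5^2 = 13500 + 675 = 14175
Delta = -16 * (14175) = -226800
Delta mod 41 = 12

Delta = 12 (mod 41)


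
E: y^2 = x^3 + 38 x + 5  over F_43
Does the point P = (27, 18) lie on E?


Check whether y^2 = x^3 + 38 x + 5 (mod 43) for (x, y) = (27, 18).
LHS: y^2 = 18^2 mod 43 = 23
RHS: x^3 + 38 x + 5 = 27^3 + 38*27 + 5 mod 43 = 31
LHS != RHS

No, not on the curve


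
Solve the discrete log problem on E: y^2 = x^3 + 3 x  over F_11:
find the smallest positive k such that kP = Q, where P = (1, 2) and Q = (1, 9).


Enumerate multiples of P until we hit Q = (1, 9):
  1P = (1, 2)
  2P = (3, 6)
  3P = (0, 0)
  4P = (3, 5)
  5P = (1, 9)
Match found at i = 5.

k = 5


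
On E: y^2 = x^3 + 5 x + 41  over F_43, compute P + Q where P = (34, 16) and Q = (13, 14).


P != Q, so use the chord formula.
s = (y2 - y1) / (x2 - x1) = (41) / (22) mod 43 = 39
x3 = s^2 - x1 - x2 mod 43 = 39^2 - 34 - 13 = 12
y3 = s (x1 - x3) - y1 mod 43 = 39 * (34 - 12) - 16 = 25

P + Q = (12, 25)


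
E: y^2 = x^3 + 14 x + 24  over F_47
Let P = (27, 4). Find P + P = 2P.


Doubling: s = (3 x1^2 + a) / (2 y1)
s = (3*27^2 + 14) / (2*4) mod 47 = 46
x3 = s^2 - 2 x1 mod 47 = 46^2 - 2*27 = 41
y3 = s (x1 - x3) - y1 mod 47 = 46 * (27 - 41) - 4 = 10

2P = (41, 10)


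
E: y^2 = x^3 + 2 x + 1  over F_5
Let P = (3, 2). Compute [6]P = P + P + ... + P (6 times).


k = 6 = 110_2 (binary, LSB first: 011)
Double-and-add from P = (3, 2):
  bit 0 = 0: acc unchanged = O
  bit 1 = 1: acc = O + (0, 1) = (0, 1)
  bit 2 = 1: acc = (0, 1) + (1, 3) = (3, 3)

6P = (3, 3)


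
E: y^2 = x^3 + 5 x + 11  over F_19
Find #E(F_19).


For each x in F_19, count y with y^2 = x^3 + 5 x + 11 mod 19:
  x = 0: RHS = 11, y in [7, 12]  -> 2 point(s)
  x = 1: RHS = 17, y in [6, 13]  -> 2 point(s)
  x = 4: RHS = 0, y in [0]  -> 1 point(s)
  x = 5: RHS = 9, y in [3, 16]  -> 2 point(s)
  x = 7: RHS = 9, y in [3, 16]  -> 2 point(s)
  x = 9: RHS = 6, y in [5, 14]  -> 2 point(s)
  x = 10: RHS = 16, y in [4, 15]  -> 2 point(s)
  x = 16: RHS = 7, y in [8, 11]  -> 2 point(s)
  x = 18: RHS = 5, y in [9, 10]  -> 2 point(s)
Affine points: 17. Add the point at infinity: total = 18.

#E(F_19) = 18


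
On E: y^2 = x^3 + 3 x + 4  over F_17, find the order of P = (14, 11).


Compute successive multiples of P until we hit O:
  1P = (14, 11)
  2P = (8, 8)
  3P = (8, 9)
  4P = (14, 6)
  5P = O

ord(P) = 5


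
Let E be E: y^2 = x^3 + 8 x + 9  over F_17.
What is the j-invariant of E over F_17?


Delta = -16(4 a^3 + 27 b^2) mod 17 = 2
-1728 * (4 a)^3 = -1728 * (4*8)^3 mod 17 = 3
j = 3 * 2^(-1) mod 17 = 10

j = 10 (mod 17)


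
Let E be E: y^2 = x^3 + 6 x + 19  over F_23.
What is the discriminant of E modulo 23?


4 a^3 + 27 b^2 = 4*6^3 + 27*19^2 = 864 + 9747 = 10611
Delta = -16 * (10611) = -169776
Delta mod 23 = 10

Delta = 10 (mod 23)


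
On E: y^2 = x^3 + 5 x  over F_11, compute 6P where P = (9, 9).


k = 6 = 110_2 (binary, LSB first: 011)
Double-and-add from P = (9, 9):
  bit 0 = 0: acc unchanged = O
  bit 1 = 1: acc = O + (9, 2) = (9, 2)
  bit 2 = 1: acc = (9, 2) + (9, 9) = O

6P = O


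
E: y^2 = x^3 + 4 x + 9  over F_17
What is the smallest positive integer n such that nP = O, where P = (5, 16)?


Compute successive multiples of P until we hit O:
  1P = (5, 16)
  2P = (16, 2)
  3P = (9, 3)
  4P = (4, 2)
  5P = (0, 3)
  6P = (14, 15)
  7P = (2, 12)
  8P = (8, 14)
  ... (continuing to 18P)
  18P = O

ord(P) = 18


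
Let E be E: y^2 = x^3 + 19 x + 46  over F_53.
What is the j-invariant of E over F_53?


Delta = -16(4 a^3 + 27 b^2) mod 53 = 2
-1728 * (4 a)^3 = -1728 * (4*19)^3 mod 53 = 47
j = 47 * 2^(-1) mod 53 = 50

j = 50 (mod 53)


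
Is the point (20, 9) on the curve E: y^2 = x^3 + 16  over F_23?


Check whether y^2 = x^3 + 0 x + 16 (mod 23) for (x, y) = (20, 9).
LHS: y^2 = 9^2 mod 23 = 12
RHS: x^3 + 0 x + 16 = 20^3 + 0*20 + 16 mod 23 = 12
LHS = RHS

Yes, on the curve


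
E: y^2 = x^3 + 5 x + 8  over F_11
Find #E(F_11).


For each x in F_11, count y with y^2 = x^3 + 5 x + 8 mod 11:
  x = 1: RHS = 3, y in [5, 6]  -> 2 point(s)
  x = 2: RHS = 4, y in [2, 9]  -> 2 point(s)
  x = 4: RHS = 4, y in [2, 9]  -> 2 point(s)
  x = 5: RHS = 4, y in [2, 9]  -> 2 point(s)
  x = 6: RHS = 1, y in [1, 10]  -> 2 point(s)
  x = 7: RHS = 1, y in [1, 10]  -> 2 point(s)
  x = 9: RHS = 1, y in [1, 10]  -> 2 point(s)
Affine points: 14. Add the point at infinity: total = 15.

#E(F_11) = 15


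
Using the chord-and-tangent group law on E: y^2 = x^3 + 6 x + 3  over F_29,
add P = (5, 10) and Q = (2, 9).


P != Q, so use the chord formula.
s = (y2 - y1) / (x2 - x1) = (28) / (26) mod 29 = 10
x3 = s^2 - x1 - x2 mod 29 = 10^2 - 5 - 2 = 6
y3 = s (x1 - x3) - y1 mod 29 = 10 * (5 - 6) - 10 = 9

P + Q = (6, 9)


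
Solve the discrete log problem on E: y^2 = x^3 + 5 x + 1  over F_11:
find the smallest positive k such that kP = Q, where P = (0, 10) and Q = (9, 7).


Enumerate multiples of P until we hit Q = (9, 7):
  1P = (0, 10)
  2P = (9, 7)
Match found at i = 2.

k = 2


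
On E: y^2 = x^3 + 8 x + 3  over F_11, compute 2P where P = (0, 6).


Doubling: s = (3 x1^2 + a) / (2 y1)
s = (3*0^2 + 8) / (2*6) mod 11 = 8
x3 = s^2 - 2 x1 mod 11 = 8^2 - 2*0 = 9
y3 = s (x1 - x3) - y1 mod 11 = 8 * (0 - 9) - 6 = 10

2P = (9, 10)


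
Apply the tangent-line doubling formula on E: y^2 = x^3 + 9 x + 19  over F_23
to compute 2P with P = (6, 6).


Doubling: s = (3 x1^2 + a) / (2 y1)
s = (3*6^2 + 9) / (2*6) mod 23 = 4
x3 = s^2 - 2 x1 mod 23 = 4^2 - 2*6 = 4
y3 = s (x1 - x3) - y1 mod 23 = 4 * (6 - 4) - 6 = 2

2P = (4, 2)


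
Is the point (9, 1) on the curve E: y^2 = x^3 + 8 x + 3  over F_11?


Check whether y^2 = x^3 + 8 x + 3 (mod 11) for (x, y) = (9, 1).
LHS: y^2 = 1^2 mod 11 = 1
RHS: x^3 + 8 x + 3 = 9^3 + 8*9 + 3 mod 11 = 1
LHS = RHS

Yes, on the curve


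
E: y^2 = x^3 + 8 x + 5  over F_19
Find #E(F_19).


For each x in F_19, count y with y^2 = x^3 + 8 x + 5 mod 19:
  x = 0: RHS = 5, y in [9, 10]  -> 2 point(s)
  x = 4: RHS = 6, y in [5, 14]  -> 2 point(s)
  x = 7: RHS = 5, y in [9, 10]  -> 2 point(s)
  x = 8: RHS = 11, y in [7, 12]  -> 2 point(s)
  x = 12: RHS = 5, y in [9, 10]  -> 2 point(s)
  x = 13: RHS = 7, y in [8, 11]  -> 2 point(s)
  x = 14: RHS = 11, y in [7, 12]  -> 2 point(s)
  x = 15: RHS = 4, y in [2, 17]  -> 2 point(s)
  x = 16: RHS = 11, y in [7, 12]  -> 2 point(s)
  x = 17: RHS = 0, y in [0]  -> 1 point(s)
Affine points: 19. Add the point at infinity: total = 20.

#E(F_19) = 20


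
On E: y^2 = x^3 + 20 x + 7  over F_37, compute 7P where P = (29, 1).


k = 7 = 111_2 (binary, LSB first: 111)
Double-and-add from P = (29, 1):
  bit 0 = 1: acc = O + (29, 1) = (29, 1)
  bit 1 = 1: acc = (29, 1) + (4, 22) = (14, 16)
  bit 2 = 1: acc = (14, 16) + (32, 2) = (35, 25)

7P = (35, 25)


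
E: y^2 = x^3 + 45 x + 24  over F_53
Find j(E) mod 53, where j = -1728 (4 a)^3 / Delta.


Delta = -16(4 a^3 + 27 b^2) mod 53 = 17
-1728 * (4 a)^3 = -1728 * (4*45)^3 mod 53 = 24
j = 24 * 17^(-1) mod 53 = 17

j = 17 (mod 53)


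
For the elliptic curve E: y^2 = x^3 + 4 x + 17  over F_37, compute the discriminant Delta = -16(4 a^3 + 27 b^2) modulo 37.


4 a^3 + 27 b^2 = 4*4^3 + 27*17^2 = 256 + 7803 = 8059
Delta = -16 * (8059) = -128944
Delta mod 37 = 1

Delta = 1 (mod 37)
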